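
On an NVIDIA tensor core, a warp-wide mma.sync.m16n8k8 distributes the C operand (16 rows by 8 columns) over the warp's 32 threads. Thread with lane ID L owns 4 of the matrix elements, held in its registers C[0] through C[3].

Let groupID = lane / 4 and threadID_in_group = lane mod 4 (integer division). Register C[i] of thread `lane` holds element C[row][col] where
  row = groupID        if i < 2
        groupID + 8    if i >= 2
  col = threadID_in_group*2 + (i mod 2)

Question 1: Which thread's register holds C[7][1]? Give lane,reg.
r=7⇒gr=7,Rb=0  c=1⇒th=0,odd=1
L=7*4+0=28  i=0*2+1=1

28,1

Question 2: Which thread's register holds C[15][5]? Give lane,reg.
30,3

r: 15->gid=7,r8=1  c: 5->tid=2,i&1=1
L=7*4+2=30  i=1*2+1=3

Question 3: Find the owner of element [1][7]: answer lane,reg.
7,1

r=1->g=1,rb=0  c=7->t=3,b0=1
L=1*4+3=7  i=0*2+1=1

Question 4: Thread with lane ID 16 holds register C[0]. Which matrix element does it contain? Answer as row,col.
4,0

lane 16⇒16/4=4, 16 mod 4=0
i=0  r:4+0⇒4  c:2·0+0⇒0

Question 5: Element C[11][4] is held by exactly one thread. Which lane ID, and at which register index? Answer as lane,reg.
14,2

r:11=>grp=3,rB=1  c:4=>tig=2,lo=0
L=3*4+2=14  i=1*2+0=2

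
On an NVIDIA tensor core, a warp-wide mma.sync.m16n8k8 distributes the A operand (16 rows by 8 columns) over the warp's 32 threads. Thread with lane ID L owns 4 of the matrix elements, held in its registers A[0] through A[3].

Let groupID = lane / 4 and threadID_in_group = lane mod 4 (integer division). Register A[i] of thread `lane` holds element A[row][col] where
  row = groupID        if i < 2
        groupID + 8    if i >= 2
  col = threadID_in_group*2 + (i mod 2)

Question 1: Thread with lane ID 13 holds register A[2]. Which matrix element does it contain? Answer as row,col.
L=13⇒gr=13>>2=3, th=13&3=1
[2]⇒row 3+8=11  col 1·2+0=2

11,2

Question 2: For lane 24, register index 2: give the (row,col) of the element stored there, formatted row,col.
14,0

L=24->gid=24>>2=6, tid=24&3=0
[2]->row 6+8=14  col 0·2+0=0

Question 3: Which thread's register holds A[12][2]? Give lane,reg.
r: 12->gid=4,r8=1  c: 2->tid=1,i&1=0
L=4*4+1=17  i=1*2+0=2

17,2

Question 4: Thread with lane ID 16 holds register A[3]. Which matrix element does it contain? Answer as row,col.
16: gr=4,th=0
[3] (4+8,0*2+1) = (12,1)

12,1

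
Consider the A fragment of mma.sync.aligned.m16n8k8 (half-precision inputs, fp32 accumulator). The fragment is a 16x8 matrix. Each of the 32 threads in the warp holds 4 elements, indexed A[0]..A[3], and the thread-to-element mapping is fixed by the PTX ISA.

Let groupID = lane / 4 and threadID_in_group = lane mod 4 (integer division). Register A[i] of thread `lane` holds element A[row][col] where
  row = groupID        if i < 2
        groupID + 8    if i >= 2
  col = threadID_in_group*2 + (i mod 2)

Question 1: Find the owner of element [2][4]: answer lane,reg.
r=2⇒gr=2,Rb=0  c=4⇒th=2,odd=0
L=2*4+2=10  i=0*2+0=0

10,0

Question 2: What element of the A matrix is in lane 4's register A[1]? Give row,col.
1,1

lane 4->4/4=1, 4 mod 4=0
i=1  r:1+0->1  c:2·0+1->1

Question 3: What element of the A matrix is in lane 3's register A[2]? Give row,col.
8,6

L=3->g=3>>2=0, t=3&3=3
[2]->row 0+8=8  col 3·2+0=6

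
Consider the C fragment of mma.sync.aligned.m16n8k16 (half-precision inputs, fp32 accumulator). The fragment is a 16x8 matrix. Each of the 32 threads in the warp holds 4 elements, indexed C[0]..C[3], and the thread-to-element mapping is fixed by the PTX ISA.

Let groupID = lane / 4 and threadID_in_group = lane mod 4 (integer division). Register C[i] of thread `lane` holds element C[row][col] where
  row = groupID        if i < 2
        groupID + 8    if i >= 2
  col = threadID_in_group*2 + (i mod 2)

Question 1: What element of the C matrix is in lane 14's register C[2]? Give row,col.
lane 14: gr=3 (14/4), th=2 (14%4)
i=2: r=3+8=11, c=2*2+0=4

11,4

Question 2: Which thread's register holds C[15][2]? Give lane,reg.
29,2

r=15→G=7,rhi=1  c=2→T=1,p=0
L=7*4+1=29  i=1*2+0=2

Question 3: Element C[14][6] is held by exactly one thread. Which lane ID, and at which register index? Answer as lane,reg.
r=14→G=6,rhi=1  c=6→T=3,p=0
L=6*4+3=27  i=1*2+0=2

27,2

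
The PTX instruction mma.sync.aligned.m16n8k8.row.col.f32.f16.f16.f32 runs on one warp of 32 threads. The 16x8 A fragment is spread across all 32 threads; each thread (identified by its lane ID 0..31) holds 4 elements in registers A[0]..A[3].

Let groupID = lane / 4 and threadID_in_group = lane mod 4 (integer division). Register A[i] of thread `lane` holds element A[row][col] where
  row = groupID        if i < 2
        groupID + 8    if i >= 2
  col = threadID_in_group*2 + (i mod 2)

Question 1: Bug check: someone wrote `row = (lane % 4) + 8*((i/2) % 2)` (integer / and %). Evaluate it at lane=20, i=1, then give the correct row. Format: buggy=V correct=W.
buggy=0 correct=5

`(lane % 4) + 8*((i/2) % 2)`[20,1]=>0
20: grp=5,tig=0
[1] (5+0,0*2+1) = (5,1)
row: 0 vs 5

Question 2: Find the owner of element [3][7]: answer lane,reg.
r: 3->gid=3,r8=0  c: 7->tid=3,i&1=1
L=3*4+3=15  i=0*2+1=1

15,1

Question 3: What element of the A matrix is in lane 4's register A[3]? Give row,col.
lane 4->4/4=1, 4 mod 4=0
i=3  r:1+8->9  c:2·0+1->1

9,1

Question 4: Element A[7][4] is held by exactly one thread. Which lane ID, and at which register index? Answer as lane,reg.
30,0

r:7=>grp=7,rB=0  c:4=>tig=2,lo=0
L=7*4+2=30  i=0*2+0=0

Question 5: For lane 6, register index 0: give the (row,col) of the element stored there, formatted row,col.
L=6=>grp=6>>2=1, tig=6&3=2
[0]=>row 1+0=1  col 2·2+0=4

1,4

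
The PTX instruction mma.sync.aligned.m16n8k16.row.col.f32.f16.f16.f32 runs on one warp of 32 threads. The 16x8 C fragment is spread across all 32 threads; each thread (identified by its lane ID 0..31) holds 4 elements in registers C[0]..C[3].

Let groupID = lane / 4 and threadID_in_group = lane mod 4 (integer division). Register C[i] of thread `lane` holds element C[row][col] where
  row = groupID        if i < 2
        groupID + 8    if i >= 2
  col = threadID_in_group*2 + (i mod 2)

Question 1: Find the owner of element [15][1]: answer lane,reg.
r:15=>grp=7,rB=1  c:1=>tig=0,lo=1
L=7*4+0=28  i=1*2+1=3

28,3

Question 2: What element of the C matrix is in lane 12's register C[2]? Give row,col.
lane 12: gid=3 (12/4), tid=0 (12%4)
i=2: r=3+8=11, c=0*2+0=0

11,0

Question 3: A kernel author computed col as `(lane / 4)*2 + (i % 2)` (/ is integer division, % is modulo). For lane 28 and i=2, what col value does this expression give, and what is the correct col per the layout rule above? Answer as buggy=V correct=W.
`(lane / 4)*2 + (i % 2)`[28,2]=>14
L=28=>grp=28>>2=7, tig=28&3=0
[2]=>row 7+8=15  col 0·2+0=0
col: 14 vs 0

buggy=14 correct=0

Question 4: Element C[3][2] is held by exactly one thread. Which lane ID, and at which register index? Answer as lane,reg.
13,0

r:3=>grp=3,rB=0  c:2=>tig=1,lo=0
L=3*4+1=13  i=0*2+0=0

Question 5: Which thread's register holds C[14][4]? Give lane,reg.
26,2

r=14->g=6,rb=1  c=4->t=2,b0=0
L=6*4+2=26  i=1*2+0=2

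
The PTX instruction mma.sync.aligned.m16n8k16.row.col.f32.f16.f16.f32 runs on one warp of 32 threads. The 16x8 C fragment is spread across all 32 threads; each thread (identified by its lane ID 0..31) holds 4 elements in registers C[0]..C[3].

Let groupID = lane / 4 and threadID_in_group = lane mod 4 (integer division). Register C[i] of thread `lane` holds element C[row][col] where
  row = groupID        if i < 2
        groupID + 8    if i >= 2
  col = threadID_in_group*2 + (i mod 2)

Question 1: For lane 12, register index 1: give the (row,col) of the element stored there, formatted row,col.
L=12⇒gr=12>>2=3, th=12&3=0
[1]⇒row 3+0=3  col 0·2+1=1

3,1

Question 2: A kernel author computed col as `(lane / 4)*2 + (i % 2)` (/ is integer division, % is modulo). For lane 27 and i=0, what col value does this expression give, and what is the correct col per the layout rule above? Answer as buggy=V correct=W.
`(lane / 4)*2 + (i % 2)`[27,0]->12
lane 27: gid=6 (27/4), tid=3 (27%4)
i=0: r=6+0=6, c=3*2+0=6
col: 12 vs 6

buggy=12 correct=6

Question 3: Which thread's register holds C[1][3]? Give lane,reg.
5,1

r=1→G=1,rhi=0  c=3→T=1,p=1
L=1*4+1=5  i=0*2+1=1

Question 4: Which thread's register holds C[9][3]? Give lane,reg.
5,3

r=9→G=1,rhi=1  c=3→T=1,p=1
L=1*4+1=5  i=1*2+1=3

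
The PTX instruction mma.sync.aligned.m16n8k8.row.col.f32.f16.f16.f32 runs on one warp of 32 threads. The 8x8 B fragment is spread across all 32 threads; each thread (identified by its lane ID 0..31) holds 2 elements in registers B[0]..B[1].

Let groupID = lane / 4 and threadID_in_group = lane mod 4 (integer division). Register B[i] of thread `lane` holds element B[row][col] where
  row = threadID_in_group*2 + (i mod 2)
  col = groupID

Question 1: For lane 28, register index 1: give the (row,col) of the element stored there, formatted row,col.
lane 28: grp=7 (28/4), tig=0 (28%4)
i=1: r=0*2+1=1, c=grp=7

1,7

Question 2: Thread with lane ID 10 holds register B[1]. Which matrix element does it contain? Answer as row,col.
L=10=>grp=10>>2=2, tig=10&3=2
[1]=>row 2·2+1=5  col grp=2

5,2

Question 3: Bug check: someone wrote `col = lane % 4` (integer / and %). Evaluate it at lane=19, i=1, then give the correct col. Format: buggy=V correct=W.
`lane % 4`[19,1]⇒3
lane 19⇒19/4=4, 19 mod 4=3
i=1  r:2·3+1⇒7  c:4
col: 3 vs 4

buggy=3 correct=4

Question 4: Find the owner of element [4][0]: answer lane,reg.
c=0⇒gr=0  r=4⇒th=2,odd=0
L=0*4+2=2  i=0=0

2,0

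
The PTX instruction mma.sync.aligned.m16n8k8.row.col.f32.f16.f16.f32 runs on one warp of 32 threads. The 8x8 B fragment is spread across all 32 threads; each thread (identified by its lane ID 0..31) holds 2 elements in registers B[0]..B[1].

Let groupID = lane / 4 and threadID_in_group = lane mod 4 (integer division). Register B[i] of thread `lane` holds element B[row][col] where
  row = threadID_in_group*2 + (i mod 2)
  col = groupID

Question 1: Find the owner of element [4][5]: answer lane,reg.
22,0

c=5→G=5  r=4→T=2,p=0
L=5*4+2=22  i=0=0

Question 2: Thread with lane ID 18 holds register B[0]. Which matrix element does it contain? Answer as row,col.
4,4

18: grp=4,tig=2
[0] (2*2+0,4) = (4,4)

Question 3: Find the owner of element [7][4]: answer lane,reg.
19,1

c=4->g=4  r=7->t=3,b0=1
L=4*4+3=19  i=1=1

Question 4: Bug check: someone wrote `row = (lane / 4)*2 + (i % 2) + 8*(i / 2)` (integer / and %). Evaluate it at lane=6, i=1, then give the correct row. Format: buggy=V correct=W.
buggy=3 correct=5

`(lane / 4)*2 + (i % 2) + 8*(i / 2)`[6,1]⇒3
6: gr=1,th=2
[1] (2*2+1,1) = (5,1)
row: 3 vs 5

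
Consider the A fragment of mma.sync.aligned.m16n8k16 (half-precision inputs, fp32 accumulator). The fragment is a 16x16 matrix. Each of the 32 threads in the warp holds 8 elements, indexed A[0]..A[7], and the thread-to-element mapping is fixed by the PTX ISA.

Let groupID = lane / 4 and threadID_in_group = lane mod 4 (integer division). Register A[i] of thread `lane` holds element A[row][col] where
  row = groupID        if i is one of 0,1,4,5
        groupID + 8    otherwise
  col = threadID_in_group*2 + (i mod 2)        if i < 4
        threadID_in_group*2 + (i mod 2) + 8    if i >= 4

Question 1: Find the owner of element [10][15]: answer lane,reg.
r:10=>grp=2,rB=1  c:15=>cB=1,tig=3,lo=1
L=2*4+3=11  i=1*4+1*2+1=7

11,7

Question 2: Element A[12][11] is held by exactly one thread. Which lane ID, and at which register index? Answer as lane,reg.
17,7

r=12→G=4,rhi=1  c=11→chi=1,T=1,p=1
L=4*4+1=17  i=1*4+1*2+1=7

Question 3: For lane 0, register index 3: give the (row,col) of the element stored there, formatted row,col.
8,1

0: g=0,t=0
[3] (0+8,0*2+1+0) = (8,1)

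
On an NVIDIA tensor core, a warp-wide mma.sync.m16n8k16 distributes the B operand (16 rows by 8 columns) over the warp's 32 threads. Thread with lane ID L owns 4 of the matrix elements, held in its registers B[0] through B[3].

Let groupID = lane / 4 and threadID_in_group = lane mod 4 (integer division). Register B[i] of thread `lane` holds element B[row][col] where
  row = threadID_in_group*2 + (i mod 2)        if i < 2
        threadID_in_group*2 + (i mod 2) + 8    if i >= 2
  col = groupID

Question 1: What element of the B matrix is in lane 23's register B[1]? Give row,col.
7,5

lane 23->23/4=5, 23 mod 4=3
i=1  r:2·3+1+0->7  c:5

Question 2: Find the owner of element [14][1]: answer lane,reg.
c: 1->gid=1  r: 14->r8=1,tid=3,i&1=0
L=1*4+3=7  i=1*2+0=2

7,2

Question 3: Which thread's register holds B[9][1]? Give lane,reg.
4,3

c=1→G=1  r=9→rhi=1,T=0,p=1
L=1*4+0=4  i=1*2+1=3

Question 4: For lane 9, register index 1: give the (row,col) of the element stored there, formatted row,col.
3,2

lane 9: G=2 (9/4), T=1 (9%4)
i=1: r=1*2+1+0=3, c=G=2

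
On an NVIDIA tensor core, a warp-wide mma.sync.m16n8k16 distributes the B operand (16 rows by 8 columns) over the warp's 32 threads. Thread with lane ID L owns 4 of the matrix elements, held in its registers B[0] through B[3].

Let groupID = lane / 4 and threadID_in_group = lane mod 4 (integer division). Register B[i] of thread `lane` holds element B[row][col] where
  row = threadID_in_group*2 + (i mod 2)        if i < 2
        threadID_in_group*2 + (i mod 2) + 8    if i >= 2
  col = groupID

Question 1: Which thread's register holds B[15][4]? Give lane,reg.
19,3

c: 4->gid=4  r: 15->r8=1,tid=3,i&1=1
L=4*4+3=19  i=1*2+1=3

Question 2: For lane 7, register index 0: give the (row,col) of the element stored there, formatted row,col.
lane 7->7/4=1, 7 mod 4=3
i=0  r:2·3+0+0->6  c:1

6,1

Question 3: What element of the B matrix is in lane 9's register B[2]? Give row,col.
lane 9→9/4=2, 9 mod 4=1
i=2  r:2·1+0+8→10  c:2

10,2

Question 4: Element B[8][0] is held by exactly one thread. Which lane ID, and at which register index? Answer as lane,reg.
c=0→G=0  r=8→rhi=1,T=0,p=0
L=0*4+0=0  i=1*2+0=2

0,2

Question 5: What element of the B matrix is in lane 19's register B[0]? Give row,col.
6,4

lane 19->19/4=4, 19 mod 4=3
i=0  r:2·3+0+0->6  c:4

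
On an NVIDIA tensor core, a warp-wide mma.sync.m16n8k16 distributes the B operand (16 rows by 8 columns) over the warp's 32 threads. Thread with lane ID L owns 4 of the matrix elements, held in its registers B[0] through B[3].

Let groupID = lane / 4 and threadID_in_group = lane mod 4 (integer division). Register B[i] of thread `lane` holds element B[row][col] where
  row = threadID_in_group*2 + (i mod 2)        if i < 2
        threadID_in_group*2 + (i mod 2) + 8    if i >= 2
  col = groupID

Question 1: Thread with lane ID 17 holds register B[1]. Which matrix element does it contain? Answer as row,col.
lane 17: G=4 (17/4), T=1 (17%4)
i=1: r=1*2+1+0=3, c=G=4

3,4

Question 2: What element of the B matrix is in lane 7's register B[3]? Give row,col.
lane 7: grp=1 (7/4), tig=3 (7%4)
i=3: r=3*2+1+8=15, c=grp=1

15,1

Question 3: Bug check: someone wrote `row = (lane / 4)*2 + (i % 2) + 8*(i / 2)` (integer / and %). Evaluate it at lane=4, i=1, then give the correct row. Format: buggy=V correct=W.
buggy=3 correct=1

`(lane / 4)*2 + (i % 2) + 8*(i / 2)`[4,1]→3
4: G=1,T=0
[1] (0*2+1+0,1) = (1,1)
row: 3 vs 1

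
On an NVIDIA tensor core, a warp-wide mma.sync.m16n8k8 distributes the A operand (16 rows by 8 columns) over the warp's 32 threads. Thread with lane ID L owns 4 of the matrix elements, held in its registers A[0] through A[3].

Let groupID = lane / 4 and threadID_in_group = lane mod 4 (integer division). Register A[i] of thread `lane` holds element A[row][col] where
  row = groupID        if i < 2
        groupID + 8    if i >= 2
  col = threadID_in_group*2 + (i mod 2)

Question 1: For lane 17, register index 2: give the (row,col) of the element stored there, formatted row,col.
12,2

lane 17: g=4 (17/4), t=1 (17%4)
i=2: r=4+8=12, c=1*2+0=2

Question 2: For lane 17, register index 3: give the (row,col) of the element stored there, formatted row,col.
12,3

17: gr=4,th=1
[3] (4+8,1*2+1) = (12,3)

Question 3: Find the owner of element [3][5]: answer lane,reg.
r=3⇒gr=3,Rb=0  c=5⇒th=2,odd=1
L=3*4+2=14  i=0*2+1=1

14,1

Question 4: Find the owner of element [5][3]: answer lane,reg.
21,1

r=5→G=5,rhi=0  c=3→T=1,p=1
L=5*4+1=21  i=0*2+1=1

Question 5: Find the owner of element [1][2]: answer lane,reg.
5,0

r=1⇒gr=1,Rb=0  c=2⇒th=1,odd=0
L=1*4+1=5  i=0*2+0=0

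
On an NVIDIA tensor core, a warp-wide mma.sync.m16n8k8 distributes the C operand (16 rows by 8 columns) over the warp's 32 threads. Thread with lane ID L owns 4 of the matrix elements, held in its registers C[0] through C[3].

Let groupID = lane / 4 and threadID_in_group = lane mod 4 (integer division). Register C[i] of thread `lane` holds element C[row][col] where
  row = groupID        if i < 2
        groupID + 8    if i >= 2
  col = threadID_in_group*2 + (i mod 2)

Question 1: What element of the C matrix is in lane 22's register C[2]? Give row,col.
lane 22: gr=5 (22/4), th=2 (22%4)
i=2: r=5+8=13, c=2*2+0=4

13,4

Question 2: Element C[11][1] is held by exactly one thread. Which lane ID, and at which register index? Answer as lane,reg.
12,3

r=11⇒gr=3,Rb=1  c=1⇒th=0,odd=1
L=3*4+0=12  i=1*2+1=3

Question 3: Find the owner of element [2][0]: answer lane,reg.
8,0

r=2⇒gr=2,Rb=0  c=0⇒th=0,odd=0
L=2*4+0=8  i=0*2+0=0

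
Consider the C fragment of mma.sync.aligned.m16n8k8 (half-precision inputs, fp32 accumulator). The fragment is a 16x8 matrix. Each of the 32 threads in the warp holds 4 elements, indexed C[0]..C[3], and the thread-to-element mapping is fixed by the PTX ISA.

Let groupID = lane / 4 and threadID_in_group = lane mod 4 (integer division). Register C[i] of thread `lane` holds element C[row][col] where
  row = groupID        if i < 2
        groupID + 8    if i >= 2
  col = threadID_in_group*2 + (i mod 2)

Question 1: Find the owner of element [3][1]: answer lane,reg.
r=3->g=3,rb=0  c=1->t=0,b0=1
L=3*4+0=12  i=0*2+1=1

12,1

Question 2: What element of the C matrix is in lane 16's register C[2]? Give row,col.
L=16⇒gr=16>>2=4, th=16&3=0
[2]⇒row 4+8=12  col 0·2+0=0

12,0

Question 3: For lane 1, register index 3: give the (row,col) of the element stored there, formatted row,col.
1: grp=0,tig=1
[3] (0+8,1*2+1) = (8,3)

8,3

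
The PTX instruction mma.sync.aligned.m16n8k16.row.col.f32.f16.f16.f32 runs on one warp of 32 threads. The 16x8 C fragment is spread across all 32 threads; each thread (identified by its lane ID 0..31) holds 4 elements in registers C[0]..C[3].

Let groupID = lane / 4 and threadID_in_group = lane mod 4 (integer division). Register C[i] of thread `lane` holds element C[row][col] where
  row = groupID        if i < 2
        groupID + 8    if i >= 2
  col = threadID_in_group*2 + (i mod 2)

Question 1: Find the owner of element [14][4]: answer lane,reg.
26,2

r=14⇒gr=6,Rb=1  c=4⇒th=2,odd=0
L=6*4+2=26  i=1*2+0=2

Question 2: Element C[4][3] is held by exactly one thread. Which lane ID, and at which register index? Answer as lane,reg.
r=4->g=4,rb=0  c=3->t=1,b0=1
L=4*4+1=17  i=0*2+1=1

17,1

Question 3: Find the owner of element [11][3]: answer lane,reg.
r: 11->gid=3,r8=1  c: 3->tid=1,i&1=1
L=3*4+1=13  i=1*2+1=3

13,3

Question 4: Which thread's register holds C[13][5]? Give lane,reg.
22,3

r=13->g=5,rb=1  c=5->t=2,b0=1
L=5*4+2=22  i=1*2+1=3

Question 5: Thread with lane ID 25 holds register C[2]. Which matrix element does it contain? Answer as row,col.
25: gr=6,th=1
[2] (6+8,1*2+0) = (14,2)

14,2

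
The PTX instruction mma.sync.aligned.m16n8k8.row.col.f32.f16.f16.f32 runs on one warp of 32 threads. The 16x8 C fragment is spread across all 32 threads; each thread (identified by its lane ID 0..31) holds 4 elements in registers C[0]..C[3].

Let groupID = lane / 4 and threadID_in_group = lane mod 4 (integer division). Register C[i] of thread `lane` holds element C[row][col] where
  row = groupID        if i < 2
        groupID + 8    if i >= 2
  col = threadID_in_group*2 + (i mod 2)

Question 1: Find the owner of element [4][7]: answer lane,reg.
r:4=>grp=4,rB=0  c:7=>tig=3,lo=1
L=4*4+3=19  i=0*2+1=1

19,1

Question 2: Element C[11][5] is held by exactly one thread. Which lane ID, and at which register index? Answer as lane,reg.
14,3

r: 11->gid=3,r8=1  c: 5->tid=2,i&1=1
L=3*4+2=14  i=1*2+1=3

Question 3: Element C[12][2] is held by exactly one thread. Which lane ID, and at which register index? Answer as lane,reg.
r=12→G=4,rhi=1  c=2→T=1,p=0
L=4*4+1=17  i=1*2+0=2

17,2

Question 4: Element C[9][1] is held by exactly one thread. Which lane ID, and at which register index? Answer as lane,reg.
4,3

r: 9->gid=1,r8=1  c: 1->tid=0,i&1=1
L=1*4+0=4  i=1*2+1=3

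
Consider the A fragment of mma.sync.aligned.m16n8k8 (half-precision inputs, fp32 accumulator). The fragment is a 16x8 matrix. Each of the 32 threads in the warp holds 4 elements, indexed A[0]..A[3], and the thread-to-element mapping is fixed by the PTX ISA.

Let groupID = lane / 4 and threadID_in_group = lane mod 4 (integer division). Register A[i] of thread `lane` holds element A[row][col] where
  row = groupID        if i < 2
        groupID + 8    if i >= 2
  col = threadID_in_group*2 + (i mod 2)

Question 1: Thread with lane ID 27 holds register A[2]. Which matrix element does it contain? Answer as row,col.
14,6

L=27->g=27>>2=6, t=27&3=3
[2]->row 6+8=14  col 3·2+0=6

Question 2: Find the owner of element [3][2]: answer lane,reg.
r=3->g=3,rb=0  c=2->t=1,b0=0
L=3*4+1=13  i=0*2+0=0

13,0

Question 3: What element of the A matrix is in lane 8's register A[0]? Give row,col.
lane 8->8/4=2, 8 mod 4=0
i=0  r:2+0->2  c:2·0+0->0

2,0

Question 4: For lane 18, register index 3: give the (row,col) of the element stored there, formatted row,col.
L=18=>grp=18>>2=4, tig=18&3=2
[3]=>row 4+8=12  col 2·2+1=5

12,5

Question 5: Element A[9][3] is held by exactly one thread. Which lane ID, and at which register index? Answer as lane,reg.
r:9=>grp=1,rB=1  c:3=>tig=1,lo=1
L=1*4+1=5  i=1*2+1=3

5,3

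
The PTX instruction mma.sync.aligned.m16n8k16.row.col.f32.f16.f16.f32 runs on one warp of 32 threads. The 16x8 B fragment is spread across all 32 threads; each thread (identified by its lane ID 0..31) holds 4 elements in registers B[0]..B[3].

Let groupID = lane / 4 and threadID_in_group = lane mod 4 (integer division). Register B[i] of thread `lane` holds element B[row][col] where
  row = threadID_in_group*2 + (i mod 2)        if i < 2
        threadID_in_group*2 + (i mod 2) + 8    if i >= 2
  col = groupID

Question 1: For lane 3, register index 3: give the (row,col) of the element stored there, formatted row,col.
15,0

L=3->gid=3>>2=0, tid=3&3=3
[3]->row 3·2+1+8=15  col gid=0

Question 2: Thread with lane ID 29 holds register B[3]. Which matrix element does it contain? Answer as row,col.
L=29=>grp=29>>2=7, tig=29&3=1
[3]=>row 1·2+1+8=11  col grp=7

11,7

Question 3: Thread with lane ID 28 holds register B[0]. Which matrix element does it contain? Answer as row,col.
0,7

lane 28=>28/4=7, 28 mod 4=0
i=0  r:2·0+0+0=>0  c:7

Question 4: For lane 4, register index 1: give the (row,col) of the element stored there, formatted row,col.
1,1

lane 4→4/4=1, 4 mod 4=0
i=1  r:2·0+1+0→1  c:1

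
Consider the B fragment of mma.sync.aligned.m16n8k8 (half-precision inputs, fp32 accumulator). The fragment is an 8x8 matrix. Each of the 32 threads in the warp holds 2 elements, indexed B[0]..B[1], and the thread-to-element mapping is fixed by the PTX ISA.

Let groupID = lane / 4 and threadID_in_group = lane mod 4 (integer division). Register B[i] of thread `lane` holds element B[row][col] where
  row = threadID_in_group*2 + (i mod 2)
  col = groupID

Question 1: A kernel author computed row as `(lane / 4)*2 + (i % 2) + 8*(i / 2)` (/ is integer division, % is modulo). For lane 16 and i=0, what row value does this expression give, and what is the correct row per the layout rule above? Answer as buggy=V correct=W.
buggy=8 correct=0

`(lane / 4)*2 + (i % 2) + 8*(i / 2)`[16,0]⇒8
lane 16: gr=4 (16/4), th=0 (16%4)
i=0: r=0*2+0=0, c=gr=4
row: 8 vs 0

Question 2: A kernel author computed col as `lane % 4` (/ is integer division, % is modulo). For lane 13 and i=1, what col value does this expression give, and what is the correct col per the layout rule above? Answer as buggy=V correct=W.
buggy=1 correct=3

`lane % 4`[13,1]⇒1
lane 13: gr=3 (13/4), th=1 (13%4)
i=1: r=1*2+1=3, c=gr=3
col: 1 vs 3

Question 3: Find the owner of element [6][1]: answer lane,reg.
c=1→G=1  r=6→T=3,p=0
L=1*4+3=7  i=0=0

7,0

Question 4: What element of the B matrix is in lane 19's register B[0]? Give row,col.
lane 19->19/4=4, 19 mod 4=3
i=0  r:2·3+0->6  c:4

6,4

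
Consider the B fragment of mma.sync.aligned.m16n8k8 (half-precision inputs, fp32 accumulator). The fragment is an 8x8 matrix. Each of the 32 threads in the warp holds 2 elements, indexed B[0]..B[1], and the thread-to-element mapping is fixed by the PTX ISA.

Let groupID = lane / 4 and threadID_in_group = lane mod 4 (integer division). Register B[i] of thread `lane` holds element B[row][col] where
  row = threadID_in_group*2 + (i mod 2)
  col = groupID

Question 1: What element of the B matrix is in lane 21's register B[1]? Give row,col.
3,5

lane 21: gid=5 (21/4), tid=1 (21%4)
i=1: r=1*2+1=3, c=gid=5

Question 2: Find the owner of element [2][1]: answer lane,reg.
c: 1->gid=1  r: 2->tid=1,i&1=0
L=1*4+1=5  i=0=0

5,0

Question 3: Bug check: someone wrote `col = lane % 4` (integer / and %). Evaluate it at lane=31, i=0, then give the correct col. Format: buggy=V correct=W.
`lane % 4`[31,0]->3
31: gid=7,tid=3
[0] (3*2+0,7) = (6,7)
col: 3 vs 7

buggy=3 correct=7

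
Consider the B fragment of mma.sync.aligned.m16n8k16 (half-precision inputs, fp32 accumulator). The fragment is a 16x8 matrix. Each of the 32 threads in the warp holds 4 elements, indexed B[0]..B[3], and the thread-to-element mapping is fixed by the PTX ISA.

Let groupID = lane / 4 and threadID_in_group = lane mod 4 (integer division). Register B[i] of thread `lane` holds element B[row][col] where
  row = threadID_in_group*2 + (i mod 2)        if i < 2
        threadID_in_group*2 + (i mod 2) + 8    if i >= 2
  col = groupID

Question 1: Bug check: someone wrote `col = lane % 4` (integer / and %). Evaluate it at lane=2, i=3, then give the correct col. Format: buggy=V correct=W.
buggy=2 correct=0

`lane % 4`[2,3]=>2
lane 2=>2/4=0, 2 mod 4=2
i=3  r:2·2+1+8=>13  c:0
col: 2 vs 0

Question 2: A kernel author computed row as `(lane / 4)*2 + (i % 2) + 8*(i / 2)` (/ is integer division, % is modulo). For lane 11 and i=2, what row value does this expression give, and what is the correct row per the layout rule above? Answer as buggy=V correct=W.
buggy=12 correct=14

`(lane / 4)*2 + (i % 2) + 8*(i / 2)`[11,2]→12
lane 11: G=2 (11/4), T=3 (11%4)
i=2: r=3*2+0+8=14, c=G=2
row: 12 vs 14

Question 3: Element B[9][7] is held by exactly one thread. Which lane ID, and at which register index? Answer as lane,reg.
28,3

c=7→G=7  r=9→rhi=1,T=0,p=1
L=7*4+0=28  i=1*2+1=3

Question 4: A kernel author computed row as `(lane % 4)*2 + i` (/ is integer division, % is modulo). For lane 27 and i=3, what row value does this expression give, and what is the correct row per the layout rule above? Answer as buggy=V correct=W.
`(lane % 4)*2 + i`[27,3]->9
L=27->gid=27>>2=6, tid=27&3=3
[3]->row 3·2+1+8=15  col gid=6
row: 9 vs 15

buggy=9 correct=15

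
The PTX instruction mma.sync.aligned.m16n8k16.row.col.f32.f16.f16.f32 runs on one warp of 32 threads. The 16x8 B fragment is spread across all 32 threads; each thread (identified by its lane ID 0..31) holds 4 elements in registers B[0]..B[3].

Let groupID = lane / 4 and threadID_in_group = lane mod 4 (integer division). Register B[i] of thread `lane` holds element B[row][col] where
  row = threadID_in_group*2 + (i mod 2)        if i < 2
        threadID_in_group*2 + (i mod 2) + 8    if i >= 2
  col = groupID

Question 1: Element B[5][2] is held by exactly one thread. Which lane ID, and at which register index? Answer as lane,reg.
10,1

c:2=>grp=2  r:5=>rB=0,tig=2,lo=1
L=2*4+2=10  i=0*2+1=1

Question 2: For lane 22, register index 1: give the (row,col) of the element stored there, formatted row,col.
L=22=>grp=22>>2=5, tig=22&3=2
[1]=>row 2·2+1+0=5  col grp=5

5,5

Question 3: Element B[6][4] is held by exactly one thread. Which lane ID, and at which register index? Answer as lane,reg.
19,0

c: 4->gid=4  r: 6->r8=0,tid=3,i&1=0
L=4*4+3=19  i=0*2+0=0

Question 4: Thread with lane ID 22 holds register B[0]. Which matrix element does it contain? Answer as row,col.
lane 22: gid=5 (22/4), tid=2 (22%4)
i=0: r=2*2+0+0=4, c=gid=5

4,5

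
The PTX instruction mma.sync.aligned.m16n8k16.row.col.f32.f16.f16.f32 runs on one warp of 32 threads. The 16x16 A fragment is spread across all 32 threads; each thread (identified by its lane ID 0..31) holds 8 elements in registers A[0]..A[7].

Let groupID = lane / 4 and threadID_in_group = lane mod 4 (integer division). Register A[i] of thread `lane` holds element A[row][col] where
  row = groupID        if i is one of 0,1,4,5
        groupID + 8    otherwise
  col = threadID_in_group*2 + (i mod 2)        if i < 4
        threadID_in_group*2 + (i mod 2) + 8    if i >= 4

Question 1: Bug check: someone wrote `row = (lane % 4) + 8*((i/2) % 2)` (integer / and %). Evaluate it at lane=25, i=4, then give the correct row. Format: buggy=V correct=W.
buggy=1 correct=6

`(lane % 4) + 8*((i/2) % 2)`[25,4]->1
25: gid=6,tid=1
[4] (6+0,1*2+0+8) = (6,10)
row: 1 vs 6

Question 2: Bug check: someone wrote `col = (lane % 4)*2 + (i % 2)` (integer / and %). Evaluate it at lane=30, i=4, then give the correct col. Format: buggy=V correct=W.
buggy=4 correct=12

`(lane % 4)*2 + (i % 2)`[30,4]->4
30: gid=7,tid=2
[4] (7+0,2*2+0+8) = (7,12)
col: 4 vs 12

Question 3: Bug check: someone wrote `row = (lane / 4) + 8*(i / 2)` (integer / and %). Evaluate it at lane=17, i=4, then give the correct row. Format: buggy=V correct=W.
`(lane / 4) + 8*(i / 2)`[17,4]->20
lane 17: g=4 (17/4), t=1 (17%4)
i=4: r=4+0=4, c=1*2+0+8=10
row: 20 vs 4

buggy=20 correct=4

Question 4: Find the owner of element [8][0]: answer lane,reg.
r=8→G=0,rhi=1  c=0→chi=0,T=0,p=0
L=0*4+0=0  i=0*4+1*2+0=2

0,2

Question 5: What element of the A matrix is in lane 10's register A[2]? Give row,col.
10,4

L=10->gid=10>>2=2, tid=10&3=2
[2]->row 2+8=10  col 2·2+0+0=4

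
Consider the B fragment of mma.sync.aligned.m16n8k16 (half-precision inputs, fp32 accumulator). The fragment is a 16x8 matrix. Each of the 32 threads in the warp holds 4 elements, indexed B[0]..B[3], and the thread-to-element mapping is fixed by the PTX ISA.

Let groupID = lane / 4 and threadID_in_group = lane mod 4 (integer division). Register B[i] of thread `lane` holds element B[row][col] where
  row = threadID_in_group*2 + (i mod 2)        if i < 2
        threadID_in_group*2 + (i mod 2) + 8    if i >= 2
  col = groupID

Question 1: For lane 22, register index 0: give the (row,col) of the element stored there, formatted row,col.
4,5

lane 22->22/4=5, 22 mod 4=2
i=0  r:2·2+0+0->4  c:5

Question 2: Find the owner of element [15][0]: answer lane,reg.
c:0=>grp=0  r:15=>rB=1,tig=3,lo=1
L=0*4+3=3  i=1*2+1=3

3,3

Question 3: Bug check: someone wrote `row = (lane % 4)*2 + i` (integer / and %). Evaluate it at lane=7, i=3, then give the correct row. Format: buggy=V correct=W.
buggy=9 correct=15

`(lane % 4)*2 + i`[7,3]->9
lane 7->7/4=1, 7 mod 4=3
i=3  r:2·3+1+8->15  c:1
row: 9 vs 15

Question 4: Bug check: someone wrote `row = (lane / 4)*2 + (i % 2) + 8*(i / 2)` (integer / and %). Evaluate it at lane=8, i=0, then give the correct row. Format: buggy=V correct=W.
buggy=4 correct=0

`(lane / 4)*2 + (i % 2) + 8*(i / 2)`[8,0]→4
lane 8→8/4=2, 8 mod 4=0
i=0  r:2·0+0+0→0  c:2
row: 4 vs 0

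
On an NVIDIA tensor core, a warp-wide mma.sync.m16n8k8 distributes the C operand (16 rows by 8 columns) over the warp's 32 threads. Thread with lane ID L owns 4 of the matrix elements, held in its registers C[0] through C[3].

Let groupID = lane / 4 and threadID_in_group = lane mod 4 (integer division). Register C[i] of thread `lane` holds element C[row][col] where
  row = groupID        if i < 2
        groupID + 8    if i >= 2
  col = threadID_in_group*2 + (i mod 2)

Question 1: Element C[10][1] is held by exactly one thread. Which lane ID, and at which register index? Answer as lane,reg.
r:10=>grp=2,rB=1  c:1=>tig=0,lo=1
L=2*4+0=8  i=1*2+1=3

8,3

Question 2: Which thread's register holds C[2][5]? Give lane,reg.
10,1

r:2=>grp=2,rB=0  c:5=>tig=2,lo=1
L=2*4+2=10  i=0*2+1=1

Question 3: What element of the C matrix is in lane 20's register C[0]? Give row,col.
5,0

L=20->g=20>>2=5, t=20&3=0
[0]->row 5+0=5  col 0·2+0=0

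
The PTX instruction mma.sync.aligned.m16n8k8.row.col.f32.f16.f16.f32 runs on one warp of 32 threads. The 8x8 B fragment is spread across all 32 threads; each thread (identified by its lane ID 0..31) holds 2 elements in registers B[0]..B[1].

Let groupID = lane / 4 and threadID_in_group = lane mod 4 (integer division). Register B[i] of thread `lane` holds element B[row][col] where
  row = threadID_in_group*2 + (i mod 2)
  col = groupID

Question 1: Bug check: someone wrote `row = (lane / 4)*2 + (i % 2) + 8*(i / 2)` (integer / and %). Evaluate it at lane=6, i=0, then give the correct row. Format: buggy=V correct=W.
buggy=2 correct=4

`(lane / 4)*2 + (i % 2) + 8*(i / 2)`[6,0]=>2
lane 6=>6/4=1, 6 mod 4=2
i=0  r:2·2+0=>4  c:1
row: 2 vs 4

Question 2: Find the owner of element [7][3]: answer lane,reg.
15,1

c:3=>grp=3  r:7=>tig=3,lo=1
L=3*4+3=15  i=1=1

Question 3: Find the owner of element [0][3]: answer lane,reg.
12,0

c=3->g=3  r=0->t=0,b0=0
L=3*4+0=12  i=0=0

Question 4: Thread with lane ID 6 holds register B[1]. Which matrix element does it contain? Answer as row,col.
5,1

lane 6: gid=1 (6/4), tid=2 (6%4)
i=1: r=2*2+1=5, c=gid=1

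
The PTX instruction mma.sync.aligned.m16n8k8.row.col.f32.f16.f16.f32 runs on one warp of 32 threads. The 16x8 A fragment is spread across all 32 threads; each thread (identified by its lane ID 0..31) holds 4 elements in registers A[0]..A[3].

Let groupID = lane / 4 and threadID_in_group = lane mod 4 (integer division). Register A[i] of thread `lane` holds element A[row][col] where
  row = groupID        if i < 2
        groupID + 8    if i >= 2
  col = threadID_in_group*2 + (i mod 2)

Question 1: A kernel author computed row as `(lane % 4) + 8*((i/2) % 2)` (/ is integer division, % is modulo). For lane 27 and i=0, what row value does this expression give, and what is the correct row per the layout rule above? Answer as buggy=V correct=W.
`(lane % 4) + 8*((i/2) % 2)`[27,0]->3
lane 27: g=6 (27/4), t=3 (27%4)
i=0: r=6+0=6, c=3*2+0=6
row: 3 vs 6

buggy=3 correct=6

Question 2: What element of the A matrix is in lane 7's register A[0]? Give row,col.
1,6

7: gr=1,th=3
[0] (1+0,3*2+0) = (1,6)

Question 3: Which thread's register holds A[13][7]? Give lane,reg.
r:13=>grp=5,rB=1  c:7=>tig=3,lo=1
L=5*4+3=23  i=1*2+1=3

23,3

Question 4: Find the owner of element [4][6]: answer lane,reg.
19,0

r=4→G=4,rhi=0  c=6→T=3,p=0
L=4*4+3=19  i=0*2+0=0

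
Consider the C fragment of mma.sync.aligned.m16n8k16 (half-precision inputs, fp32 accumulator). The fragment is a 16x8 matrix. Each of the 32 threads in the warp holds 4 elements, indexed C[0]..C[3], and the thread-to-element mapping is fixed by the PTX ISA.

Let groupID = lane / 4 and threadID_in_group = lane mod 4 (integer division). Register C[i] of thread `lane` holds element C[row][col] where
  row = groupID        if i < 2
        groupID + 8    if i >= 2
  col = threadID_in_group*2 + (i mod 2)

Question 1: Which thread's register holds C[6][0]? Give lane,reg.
24,0

r:6=>grp=6,rB=0  c:0=>tig=0,lo=0
L=6*4+0=24  i=0*2+0=0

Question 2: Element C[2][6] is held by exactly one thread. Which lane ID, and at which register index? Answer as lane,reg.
11,0

r=2→G=2,rhi=0  c=6→T=3,p=0
L=2*4+3=11  i=0*2+0=0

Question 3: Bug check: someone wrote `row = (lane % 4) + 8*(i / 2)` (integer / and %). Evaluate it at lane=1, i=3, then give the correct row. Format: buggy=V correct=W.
`(lane % 4) + 8*(i / 2)`[1,3]->9
L=1->gid=1>>2=0, tid=1&3=1
[3]->row 0+8=8  col 1·2+1=3
row: 9 vs 8

buggy=9 correct=8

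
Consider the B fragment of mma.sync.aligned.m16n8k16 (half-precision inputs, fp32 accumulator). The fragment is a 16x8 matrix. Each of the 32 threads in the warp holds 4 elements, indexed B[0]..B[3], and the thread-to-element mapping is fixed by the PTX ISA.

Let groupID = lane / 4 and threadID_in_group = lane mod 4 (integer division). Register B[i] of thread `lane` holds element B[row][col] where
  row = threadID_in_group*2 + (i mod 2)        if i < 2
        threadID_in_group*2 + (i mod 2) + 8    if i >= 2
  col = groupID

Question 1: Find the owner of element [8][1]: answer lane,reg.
c=1→G=1  r=8→rhi=1,T=0,p=0
L=1*4+0=4  i=1*2+0=2

4,2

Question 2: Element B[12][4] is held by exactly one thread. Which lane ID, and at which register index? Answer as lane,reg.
18,2

c: 4->gid=4  r: 12->r8=1,tid=2,i&1=0
L=4*4+2=18  i=1*2+0=2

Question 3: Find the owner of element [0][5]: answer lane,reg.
20,0

c=5→G=5  r=0→rhi=0,T=0,p=0
L=5*4+0=20  i=0*2+0=0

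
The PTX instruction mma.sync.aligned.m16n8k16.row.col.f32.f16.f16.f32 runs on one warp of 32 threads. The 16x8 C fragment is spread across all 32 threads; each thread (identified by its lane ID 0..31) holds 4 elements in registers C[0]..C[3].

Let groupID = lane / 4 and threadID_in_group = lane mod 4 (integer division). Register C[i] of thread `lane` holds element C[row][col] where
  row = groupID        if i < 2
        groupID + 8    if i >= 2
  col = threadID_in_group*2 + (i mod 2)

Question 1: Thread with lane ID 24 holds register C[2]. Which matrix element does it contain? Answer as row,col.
14,0

lane 24=>24/4=6, 24 mod 4=0
i=2  r:6+8=>14  c:2·0+0=>0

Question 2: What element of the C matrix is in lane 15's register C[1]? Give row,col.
lane 15: grp=3 (15/4), tig=3 (15%4)
i=1: r=3+0=3, c=3*2+1=7

3,7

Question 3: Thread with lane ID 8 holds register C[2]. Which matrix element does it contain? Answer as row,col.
8: gid=2,tid=0
[2] (2+8,0*2+0) = (10,0)

10,0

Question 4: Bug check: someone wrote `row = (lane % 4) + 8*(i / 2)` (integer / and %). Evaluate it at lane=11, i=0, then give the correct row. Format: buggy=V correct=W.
`(lane % 4) + 8*(i / 2)`[11,0]→3
lane 11: G=2 (11/4), T=3 (11%4)
i=0: r=2+0=2, c=3*2+0=6
row: 3 vs 2

buggy=3 correct=2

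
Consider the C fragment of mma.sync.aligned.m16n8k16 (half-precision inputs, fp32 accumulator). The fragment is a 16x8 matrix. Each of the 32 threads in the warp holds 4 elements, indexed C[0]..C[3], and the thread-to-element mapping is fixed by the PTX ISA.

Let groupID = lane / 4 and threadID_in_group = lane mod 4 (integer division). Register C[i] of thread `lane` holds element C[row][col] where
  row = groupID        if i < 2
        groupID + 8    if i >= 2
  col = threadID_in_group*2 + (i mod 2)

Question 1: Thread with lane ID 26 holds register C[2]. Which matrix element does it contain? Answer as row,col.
lane 26⇒26/4=6, 26 mod 4=2
i=2  r:6+8⇒14  c:2·2+0⇒4

14,4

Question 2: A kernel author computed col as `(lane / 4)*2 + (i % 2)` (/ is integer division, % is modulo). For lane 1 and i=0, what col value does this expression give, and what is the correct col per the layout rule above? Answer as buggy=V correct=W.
`(lane / 4)*2 + (i % 2)`[1,0]=>0
1: grp=0,tig=1
[0] (0+0,1*2+0) = (0,2)
col: 0 vs 2

buggy=0 correct=2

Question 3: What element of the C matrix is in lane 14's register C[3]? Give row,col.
11,5

L=14->g=14>>2=3, t=14&3=2
[3]->row 3+8=11  col 2·2+1=5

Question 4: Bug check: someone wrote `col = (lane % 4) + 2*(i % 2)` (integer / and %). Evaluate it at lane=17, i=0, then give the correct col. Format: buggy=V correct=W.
buggy=1 correct=2

`(lane % 4) + 2*(i % 2)`[17,0]->1
L=17->gid=17>>2=4, tid=17&3=1
[0]->row 4+0=4  col 1·2+0=2
col: 1 vs 2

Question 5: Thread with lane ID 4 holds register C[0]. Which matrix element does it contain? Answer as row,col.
1,0

L=4=>grp=4>>2=1, tig=4&3=0
[0]=>row 1+0=1  col 0·2+0=0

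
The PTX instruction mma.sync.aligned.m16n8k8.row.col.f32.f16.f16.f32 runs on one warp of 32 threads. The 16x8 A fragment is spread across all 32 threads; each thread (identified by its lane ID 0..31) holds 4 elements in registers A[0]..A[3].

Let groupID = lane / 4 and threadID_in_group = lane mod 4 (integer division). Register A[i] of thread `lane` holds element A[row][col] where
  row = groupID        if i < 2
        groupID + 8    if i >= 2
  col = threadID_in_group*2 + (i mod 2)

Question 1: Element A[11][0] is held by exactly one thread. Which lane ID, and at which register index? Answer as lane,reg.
r:11=>grp=3,rB=1  c:0=>tig=0,lo=0
L=3*4+0=12  i=1*2+0=2

12,2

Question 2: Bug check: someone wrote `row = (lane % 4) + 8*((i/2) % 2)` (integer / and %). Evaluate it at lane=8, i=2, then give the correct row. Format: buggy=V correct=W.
`(lane % 4) + 8*((i/2) % 2)`[8,2]=>8
lane 8=>8/4=2, 8 mod 4=0
i=2  r:2+8=>10  c:2·0+0=>0
row: 8 vs 10

buggy=8 correct=10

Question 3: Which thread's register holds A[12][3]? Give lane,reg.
r=12->g=4,rb=1  c=3->t=1,b0=1
L=4*4+1=17  i=1*2+1=3

17,3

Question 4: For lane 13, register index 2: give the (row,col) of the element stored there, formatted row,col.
11,2

L=13->gid=13>>2=3, tid=13&3=1
[2]->row 3+8=11  col 1·2+0=2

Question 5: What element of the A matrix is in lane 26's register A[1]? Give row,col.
6,5

lane 26->26/4=6, 26 mod 4=2
i=1  r:6+0->6  c:2·2+1->5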